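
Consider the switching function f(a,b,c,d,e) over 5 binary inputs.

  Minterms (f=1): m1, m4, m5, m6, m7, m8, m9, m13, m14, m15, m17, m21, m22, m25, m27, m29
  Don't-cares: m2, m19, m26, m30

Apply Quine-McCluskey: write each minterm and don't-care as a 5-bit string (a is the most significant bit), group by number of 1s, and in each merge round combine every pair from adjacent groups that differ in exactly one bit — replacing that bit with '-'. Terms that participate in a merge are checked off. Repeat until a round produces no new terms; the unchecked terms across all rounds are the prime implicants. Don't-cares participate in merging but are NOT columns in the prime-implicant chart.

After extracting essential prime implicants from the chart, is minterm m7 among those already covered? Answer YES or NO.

size-2^0 implicants → 00001(✓)  00010(✓)  00100(✓)  00101(✓)  00110(✓)  00111(✓)  01000(✓)  01001(✓)  01101(✓)  01110(✓)  01111(✓)  10001(✓)  10011(✓)  10101(✓)  10110(✓)  11001(✓)  11010(✓)  11011(✓)  11101(✓)  11110(✓)
size-2^1 implicants → -0001(✓)  -0101(✓)  -0110(✓)  -1001(✓)  -1101(✓)  -1110(✓)  0-001(✓)  0-101(✓)  0-110(✓)  0-111(✓)  00-01(✓)  00-10  001-0(✓)  001-1(✓)  0010-(✓)  0011-(✓)  01-01(✓)  0100-  011-1(✓)  0111-(✓)  1-001(✓)  1-011(✓)  1-101(✓)  1-110(✓)  10-01(✓)  100-1(✓)  11-01(✓)  11-10  110-1(✓)  1101-
size-2^2 implicants → --001(✓)  --101(✓)  --110  -0-01(✓)  -1-01(✓)  0--01(✓)  0-1-1  0-11-  001--  1--01(✓)  1-0-1
size-2^3 implicants → ---01
Unchecked terms (primes): ---01, --110, 0-1-1, 0-11-, 00-10, 001--, 0100-, 1-0-1, 11-10, 1101-
Minterm coverage:
  m1 ⊆ ---01 [E]
  m4 ⊆ 001-- [E]
  m5 ⊆ ---01,0-1-1,001--
  m6 ⊆ --110,0-11-,00-10,001--
  m7 ⊆ 0-1-1,0-11-,001--
  m8 ⊆ 0100- [E]
  m9 ⊆ ---01,0100-
  m13 ⊆ ---01,0-1-1
  m14 ⊆ --110,0-11-
  m15 ⊆ 0-1-1,0-11-
  m17 ⊆ ---01,1-0-1
  m21 ⊆ ---01 [E]
  m22 ⊆ --110 [E]
  m25 ⊆ ---01,1-0-1
  m27 ⊆ 1-0-1,1101-
  m29 ⊆ ---01 [E]
E = {---01, --110, 001--, 0100-}

YES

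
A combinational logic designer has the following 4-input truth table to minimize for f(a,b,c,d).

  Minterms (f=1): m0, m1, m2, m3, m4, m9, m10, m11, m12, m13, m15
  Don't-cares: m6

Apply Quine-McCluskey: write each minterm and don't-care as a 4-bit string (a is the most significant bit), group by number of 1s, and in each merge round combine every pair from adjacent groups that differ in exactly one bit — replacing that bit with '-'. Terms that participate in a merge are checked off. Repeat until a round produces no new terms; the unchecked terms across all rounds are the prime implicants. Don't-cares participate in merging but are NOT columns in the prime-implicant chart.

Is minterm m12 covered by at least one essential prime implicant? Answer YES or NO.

NO

Round 0: 0000✓ 0001✓ 0010✓ 0011✓ 0100✓ 0110✓ 1001✓ 1010✓ 1011✓ 1100✓ 1101✓ 1111✓
Round 1: -001✓ -010✓ -011✓ -100 0-00✓ 0-10✓ 00-0✓ 00-1✓ 000-✓ 001-✓ 01-0✓ 1-01✓ 1-11✓ 10-1✓ 101-✓ 11-1✓ 110-
Round 2: -0-1 -01- 0--0 00-- 1--1
PIs = {-0-1, -01-, -100, 0--0, 00--, 1--1, 110-}
Coverage chart:
  m0: 0--0,00--
  m1: -0-1,00--
  m2: -01-,0--0,00--
  m3: -0-1,-01-,00--
  m4: -100,0--0
  m9: -0-1,1--1
  m10: -01- ←essential
  m11: -0-1,-01-,1--1
  m12: -100,110-
  m13: 1--1,110-
  m15: 1--1 ←essential
Essential: -01-, 1--1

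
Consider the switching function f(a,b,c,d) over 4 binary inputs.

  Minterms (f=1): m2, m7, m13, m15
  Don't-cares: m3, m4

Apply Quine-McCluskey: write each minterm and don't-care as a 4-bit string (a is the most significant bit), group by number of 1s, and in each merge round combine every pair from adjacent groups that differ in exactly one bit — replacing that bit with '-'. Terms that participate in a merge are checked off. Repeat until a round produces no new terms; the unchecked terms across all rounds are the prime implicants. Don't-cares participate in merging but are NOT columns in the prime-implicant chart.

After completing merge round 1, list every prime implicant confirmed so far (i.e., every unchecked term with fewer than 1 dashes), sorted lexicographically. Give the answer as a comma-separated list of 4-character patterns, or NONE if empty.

[col 0] 0010*, 0011*, 0100, 0111*, 1101*, 1111*
[col 1] -111, 0-11, 001-, 11-1
Prime implicants: -111, 0-11, 001-, 0100, 11-1

0100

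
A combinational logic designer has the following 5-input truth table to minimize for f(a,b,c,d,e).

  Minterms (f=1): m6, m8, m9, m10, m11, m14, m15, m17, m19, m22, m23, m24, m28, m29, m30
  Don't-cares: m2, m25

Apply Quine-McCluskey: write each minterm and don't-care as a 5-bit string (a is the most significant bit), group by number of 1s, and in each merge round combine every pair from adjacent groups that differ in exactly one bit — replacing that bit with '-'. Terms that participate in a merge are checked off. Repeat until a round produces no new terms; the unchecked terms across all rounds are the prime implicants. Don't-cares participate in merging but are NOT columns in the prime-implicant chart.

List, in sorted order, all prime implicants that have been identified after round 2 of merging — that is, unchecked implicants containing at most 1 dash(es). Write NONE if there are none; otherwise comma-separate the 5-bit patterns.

1-001, 10-11, 100-1, 1011-, 111-0

size-2^0 implicants → 00010(✓)  00110(✓)  01000(✓)  01001(✓)  01010(✓)  01011(✓)  01110(✓)  01111(✓)  10001(✓)  10011(✓)  10110(✓)  10111(✓)  11000(✓)  11001(✓)  11100(✓)  11101(✓)  11110(✓)
size-2^1 implicants → -0110(✓)  -1000(✓)  -1001(✓)  -1110(✓)  0-010(✓)  0-110(✓)  00-10(✓)  01-10(✓)  01-11(✓)  010-0(✓)  010-1(✓)  0100-(✓)  0101-(✓)  0111-(✓)  1-001  1-110(✓)  10-11  100-1  1011-  11-00(✓)  11-01(✓)  1100-(✓)  111-0  1110-(✓)
size-2^2 implicants → --110  -100-  0--10  01-1-  010--  11-0-
Unchecked terms (primes): --110, -100-, 0--10, 01-1-, 010--, 1-001, 10-11, 100-1, 1011-, 11-0-, 111-0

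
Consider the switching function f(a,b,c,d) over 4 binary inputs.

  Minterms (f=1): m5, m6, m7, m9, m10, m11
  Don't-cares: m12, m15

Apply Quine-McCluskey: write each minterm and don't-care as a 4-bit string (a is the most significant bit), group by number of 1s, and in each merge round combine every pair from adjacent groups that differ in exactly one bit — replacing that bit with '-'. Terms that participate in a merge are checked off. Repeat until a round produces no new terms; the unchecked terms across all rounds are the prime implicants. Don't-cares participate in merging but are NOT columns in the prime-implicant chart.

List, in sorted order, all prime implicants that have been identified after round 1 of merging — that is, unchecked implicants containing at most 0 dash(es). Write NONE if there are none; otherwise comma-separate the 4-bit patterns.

1100

[col 0] 0101*, 0110*, 0111*, 1001*, 1010*, 1011*, 1100, 1111*
[col 1] -111, 01-1, 011-, 1-11, 10-1, 101-
Prime implicants: -111, 01-1, 011-, 1-11, 10-1, 101-, 1100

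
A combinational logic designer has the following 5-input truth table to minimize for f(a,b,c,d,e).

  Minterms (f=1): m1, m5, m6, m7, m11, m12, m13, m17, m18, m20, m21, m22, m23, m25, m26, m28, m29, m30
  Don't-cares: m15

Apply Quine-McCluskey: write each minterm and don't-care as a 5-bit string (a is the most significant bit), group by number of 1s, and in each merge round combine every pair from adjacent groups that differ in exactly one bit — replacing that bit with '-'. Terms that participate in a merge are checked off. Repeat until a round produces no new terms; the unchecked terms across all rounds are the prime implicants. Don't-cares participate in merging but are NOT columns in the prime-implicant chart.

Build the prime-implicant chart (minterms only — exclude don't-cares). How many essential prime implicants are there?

6

Round 0: 00001✓ 00101✓ 00110✓ 00111✓ 01011✓ 01100✓ 01101✓ 01111✓ 10001✓ 10010✓ 10100✓ 10101✓ 10110✓ 10111✓ 11001✓ 11010✓ 11100✓ 11101✓ 11110✓
Round 1: -0001✓ -0101✓ -0110✓ -0111✓ -1100✓ -1101✓ 0-101✓ 0-111✓ 00-01✓ 001-1✓ 0011-✓ 01-11 011-1✓ 0110-✓ 1-001✓ 1-010✓ 1-100✓ 1-101✓ 1-110✓ 10-01✓ 10-10✓ 101-0✓ 101-1✓ 1010-✓ 1011-✓ 11-01✓ 11-10✓ 111-0✓ 1110-✓
Round 2: --101 -0-01 -01-1 -011- -110- 0-1-1 1--01 1--10 1-1-0 1-10- 101--
PIs = {--101, -0-01, -01-1, -011-, -110-, 0-1-1, 01-11, 1--01, 1--10, 1-1-0, 1-10-, 101--}
Coverage chart:
  m1: -0-01 ←essential
  m5: --101,-0-01,-01-1,0-1-1
  m6: -011- ←essential
  m7: -01-1,-011-,0-1-1
  m11: 01-11 ←essential
  m12: -110- ←essential
  m13: --101,-110-,0-1-1
  m17: -0-01,1--01
  m18: 1--10 ←essential
  m20: 1-1-0,1-10-,101--
  m21: --101,-0-01,-01-1,1--01,1-10-,101--
  m22: -011-,1--10,1-1-0,101--
  m23: -01-1,-011-,101--
  m25: 1--01 ←essential
  m26: 1--10 ←essential
  m28: -110-,1-1-0,1-10-
  m29: --101,-110-,1--01,1-10-
  m30: 1--10,1-1-0
Essential: -0-01, -011-, -110-, 01-11, 1--01, 1--10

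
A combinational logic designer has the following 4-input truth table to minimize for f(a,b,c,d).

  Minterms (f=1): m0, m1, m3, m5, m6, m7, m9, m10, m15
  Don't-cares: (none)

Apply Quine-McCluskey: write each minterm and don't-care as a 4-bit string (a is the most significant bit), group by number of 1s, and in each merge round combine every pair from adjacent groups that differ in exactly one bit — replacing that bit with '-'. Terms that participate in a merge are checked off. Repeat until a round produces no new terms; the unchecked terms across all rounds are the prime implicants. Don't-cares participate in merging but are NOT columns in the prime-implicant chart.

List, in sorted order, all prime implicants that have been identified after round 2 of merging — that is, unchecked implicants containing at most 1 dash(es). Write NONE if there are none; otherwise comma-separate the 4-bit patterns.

-001, -111, 000-, 011-, 1010

Round 0: 0000✓ 0001✓ 0011✓ 0101✓ 0110✓ 0111✓ 1001✓ 1010 1111✓
Round 1: -001 -111 0-01✓ 0-11✓ 00-1✓ 000- 01-1✓ 011-
Round 2: 0--1
PIs = {-001, -111, 0--1, 000-, 011-, 1010}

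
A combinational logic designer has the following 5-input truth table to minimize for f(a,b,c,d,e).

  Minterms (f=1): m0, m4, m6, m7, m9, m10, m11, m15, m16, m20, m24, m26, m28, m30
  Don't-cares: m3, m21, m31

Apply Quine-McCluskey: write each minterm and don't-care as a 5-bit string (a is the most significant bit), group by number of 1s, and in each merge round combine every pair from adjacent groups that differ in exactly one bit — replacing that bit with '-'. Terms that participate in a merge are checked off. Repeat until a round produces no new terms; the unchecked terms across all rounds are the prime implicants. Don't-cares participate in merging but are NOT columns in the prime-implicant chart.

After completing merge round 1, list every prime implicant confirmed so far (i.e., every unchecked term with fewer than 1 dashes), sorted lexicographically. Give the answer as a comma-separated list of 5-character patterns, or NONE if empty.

NONE

Round 0: 00000✓ 00011✓ 00100✓ 00110✓ 00111✓ 01001✓ 01010✓ 01011✓ 01111✓ 10000✓ 10100✓ 10101✓ 11000✓ 11010✓ 11100✓ 11110✓ 11111✓
Round 1: -0000✓ -0100✓ -1010 -1111 0-011✓ 0-111✓ 00-00✓ 00-11✓ 001-0 0011- 01-11✓ 010-1 0101- 1-000✓ 1-100✓ 10-00✓ 1010- 11-00✓ 11-10✓ 110-0✓ 111-0✓ 1111-
Round 2: -0-00 0--11 1--00 11--0
PIs = {-0-00, -1010, -1111, 0--11, 001-0, 0011-, 010-1, 0101-, 1--00, 1010-, 11--0, 1111-}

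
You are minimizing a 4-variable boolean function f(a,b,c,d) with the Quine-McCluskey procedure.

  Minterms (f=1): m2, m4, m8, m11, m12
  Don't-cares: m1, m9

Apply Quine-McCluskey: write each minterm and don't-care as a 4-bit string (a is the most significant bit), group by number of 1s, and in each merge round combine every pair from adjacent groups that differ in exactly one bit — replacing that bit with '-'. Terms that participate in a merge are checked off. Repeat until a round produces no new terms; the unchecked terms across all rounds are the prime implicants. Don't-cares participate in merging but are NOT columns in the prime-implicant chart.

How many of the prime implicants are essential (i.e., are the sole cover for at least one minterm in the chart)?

3

[col 0] 0001*, 0010, 0100*, 1000*, 1001*, 1011*, 1100*
[col 1] -001, -100, 1-00, 10-1, 100-
Prime implicants: -001, -100, 0010, 1-00, 10-1, 100-
PI chart (minterm → PIs covering it):
  2 | 0010  (sole → essential)
  4 | -100  (sole → essential)
  8 | 1-00,100-
  11 | 10-1  (sole → essential)
  12 | -100,1-00
Essential prime implicants: -100, 0010, 10-1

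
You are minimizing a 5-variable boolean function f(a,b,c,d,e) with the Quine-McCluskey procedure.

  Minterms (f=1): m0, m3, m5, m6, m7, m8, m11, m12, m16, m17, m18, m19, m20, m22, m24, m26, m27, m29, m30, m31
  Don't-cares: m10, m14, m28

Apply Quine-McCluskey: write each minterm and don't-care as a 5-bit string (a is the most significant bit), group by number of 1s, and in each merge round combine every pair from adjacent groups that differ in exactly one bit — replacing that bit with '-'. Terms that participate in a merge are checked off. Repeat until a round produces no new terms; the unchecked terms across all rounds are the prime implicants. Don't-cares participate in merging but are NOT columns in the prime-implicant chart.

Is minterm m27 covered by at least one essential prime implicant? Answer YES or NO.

NO

size-2^0 implicants → 00000(✓)  00011(✓)  00101(✓)  00110(✓)  00111(✓)  01000(✓)  01010(✓)  01011(✓)  01100(✓)  01110(✓)  10000(✓)  10001(✓)  10010(✓)  10011(✓)  10100(✓)  10110(✓)  11000(✓)  11010(✓)  11011(✓)  11100(✓)  11101(✓)  11110(✓)  11111(✓)
size-2^1 implicants → -0000(✓)  -0011(✓)  -0110(✓)  -1000(✓)  -1010(✓)  -1011(✓)  -1100(✓)  -1110(✓)  0-000(✓)  0-011(✓)  0-110(✓)  00-11  001-1  0011-  01-00(✓)  01-10(✓)  010-0(✓)  0101-(✓)  011-0(✓)  1-000(✓)  1-010(✓)  1-011(✓)  1-100(✓)  1-110(✓)  10-00(✓)  10-10(✓)  100-0(✓)  100-1(✓)  1000-(✓)  1001-(✓)  101-0(✓)  11-00(✓)  11-10(✓)  11-11(✓)  110-0(✓)  1101-(✓)  111-0(✓)  111-1(✓)  1110-(✓)  1111-(✓)
size-2^2 implicants → --000  --011  --110  -1-00(✓)  -1-10(✓)  -10-0(✓)  -101-  -11-0(✓)  01--0(✓)  1--00(✓)  1--10(✓)  1-0-0(✓)  1-01-  1-1-0(✓)  10--0(✓)  100--  11--0(✓)  11-1-  111--
size-2^3 implicants → -1--0  1---0
Unchecked terms (primes): --000, --011, --110, -1--0, -101-, 00-11, 001-1, 0011-, 1---0, 1-01-, 100--, 11-1-, 111--
Minterm coverage:
  m0 ⊆ --000 [E]
  m3 ⊆ --011,00-11
  m5 ⊆ 001-1 [E]
  m6 ⊆ --110,0011-
  m7 ⊆ 00-11,001-1,0011-
  m8 ⊆ --000,-1--0
  m11 ⊆ --011,-101-
  m12 ⊆ -1--0 [E]
  m16 ⊆ --000,1---0,100--
  m17 ⊆ 100-- [E]
  m18 ⊆ 1---0,1-01-,100--
  m19 ⊆ --011,1-01-,100--
  m20 ⊆ 1---0 [E]
  m22 ⊆ --110,1---0
  m24 ⊆ --000,-1--0,1---0
  m26 ⊆ -1--0,-101-,1---0,1-01-,11-1-
  m27 ⊆ --011,-101-,1-01-,11-1-
  m29 ⊆ 111-- [E]
  m30 ⊆ --110,-1--0,1---0,11-1-,111--
  m31 ⊆ 11-1-,111--
E = {--000, -1--0, 001-1, 1---0, 100--, 111--}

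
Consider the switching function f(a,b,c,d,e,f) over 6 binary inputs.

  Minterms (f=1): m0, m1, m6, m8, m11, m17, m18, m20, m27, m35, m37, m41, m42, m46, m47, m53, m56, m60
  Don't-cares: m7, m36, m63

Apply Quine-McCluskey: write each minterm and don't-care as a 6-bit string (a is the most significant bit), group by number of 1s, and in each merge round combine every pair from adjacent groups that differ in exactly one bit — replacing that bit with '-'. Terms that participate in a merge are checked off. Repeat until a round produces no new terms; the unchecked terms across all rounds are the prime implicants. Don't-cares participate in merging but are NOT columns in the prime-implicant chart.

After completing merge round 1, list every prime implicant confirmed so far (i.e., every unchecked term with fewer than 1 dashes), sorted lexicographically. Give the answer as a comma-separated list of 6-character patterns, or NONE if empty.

010010, 010100, 100011, 101001

size-2^0 implicants → 000000(✓)  000001(✓)  000110(✓)  000111(✓)  001000(✓)  001011(✓)  010001(✓)  010010  010100  011011(✓)  100011  100100(✓)  100101(✓)  101001  101010(✓)  101110(✓)  101111(✓)  110101(✓)  111000(✓)  111100(✓)  111111(✓)
size-2^1 implicants → 0-0001  0-1011  00-000  00000-  00011-  1-0101  1-1111  10010-  101-10  10111-  111-00
Unchecked terms (primes): 0-0001, 0-1011, 00-000, 00000-, 00011-, 010010, 010100, 1-0101, 1-1111, 100011, 10010-, 101-10, 101001, 10111-, 111-00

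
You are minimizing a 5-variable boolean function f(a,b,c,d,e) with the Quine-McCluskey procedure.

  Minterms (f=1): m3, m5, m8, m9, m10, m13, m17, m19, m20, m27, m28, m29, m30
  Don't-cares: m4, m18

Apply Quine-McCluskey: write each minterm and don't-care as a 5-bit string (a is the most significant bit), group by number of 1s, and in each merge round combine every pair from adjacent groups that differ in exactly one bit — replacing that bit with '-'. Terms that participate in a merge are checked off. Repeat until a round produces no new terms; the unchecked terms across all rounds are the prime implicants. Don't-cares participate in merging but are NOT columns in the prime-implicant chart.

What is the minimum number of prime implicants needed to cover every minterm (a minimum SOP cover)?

9

size-2^0 implicants → 00011(✓)  00100(✓)  00101(✓)  01000(✓)  01001(✓)  01010(✓)  01101(✓)  10001(✓)  10010(✓)  10011(✓)  10100(✓)  11011(✓)  11100(✓)  11101(✓)  11110(✓)
size-2^1 implicants → -0011  -0100  -1101  0-101  0010-  01-01  010-0  0100-  1-011  1-100  100-1  1001-  111-0  1110-
Unchecked terms (primes): -0011, -0100, -1101, 0-101, 0010-, 01-01, 010-0, 0100-, 1-011, 1-100, 100-1, 1001-, 111-0, 1110-
Minterm coverage:
  m3 ⊆ -0011 [E]
  m5 ⊆ 0-101,0010-
  m8 ⊆ 010-0,0100-
  m9 ⊆ 01-01,0100-
  m10 ⊆ 010-0 [E]
  m13 ⊆ -1101,0-101,01-01
  m17 ⊆ 100-1 [E]
  m19 ⊆ -0011,1-011,100-1,1001-
  m20 ⊆ -0100,1-100
  m27 ⊆ 1-011 [E]
  m28 ⊆ 1-100,111-0,1110-
  m29 ⊆ -1101,1110-
  m30 ⊆ 111-0 [E]
E = {-0011, 010-0, 1-011, 100-1, 111-0}
Petrick residual → -0100, -1101, 0-101, 01-01
Cover = b'c'de + b'cd'e' + bcd'e + a'cd'e + a'bd'e + a'bc'e' + ac'de + ab'c'e + abce'  |cover|=9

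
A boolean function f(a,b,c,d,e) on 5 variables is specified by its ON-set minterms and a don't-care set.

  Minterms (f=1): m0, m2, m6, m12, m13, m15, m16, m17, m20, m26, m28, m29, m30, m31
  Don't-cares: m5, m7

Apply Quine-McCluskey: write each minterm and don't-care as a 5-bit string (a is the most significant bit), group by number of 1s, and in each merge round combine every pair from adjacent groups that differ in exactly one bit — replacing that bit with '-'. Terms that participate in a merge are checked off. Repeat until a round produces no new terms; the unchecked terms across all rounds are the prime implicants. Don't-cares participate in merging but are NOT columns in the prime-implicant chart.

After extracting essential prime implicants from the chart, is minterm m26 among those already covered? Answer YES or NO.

size-2^0 implicants → 00000(✓)  00010(✓)  00101(✓)  00110(✓)  00111(✓)  01100(✓)  01101(✓)  01111(✓)  10000(✓)  10001(✓)  10100(✓)  11010(✓)  11100(✓)  11101(✓)  11110(✓)  11111(✓)
size-2^1 implicants → -0000  -1100(✓)  -1101(✓)  -1111(✓)  0-101(✓)  0-111(✓)  00-10  000-0  001-1(✓)  0011-  011-1(✓)  0110-(✓)  1-100  10-00  1000-  11-10  111-0(✓)  111-1(✓)  1110-(✓)  1111-(✓)
size-2^2 implicants → -11-1  -110-  0-1-1  111--
Unchecked terms (primes): -0000, -11-1, -110-, 0-1-1, 00-10, 000-0, 0011-, 1-100, 10-00, 1000-, 11-10, 111--
Minterm coverage:
  m0 ⊆ -0000,000-0
  m2 ⊆ 00-10,000-0
  m6 ⊆ 00-10,0011-
  m12 ⊆ -110- [E]
  m13 ⊆ -11-1,-110-,0-1-1
  m15 ⊆ -11-1,0-1-1
  m16 ⊆ -0000,10-00,1000-
  m17 ⊆ 1000- [E]
  m20 ⊆ 1-100,10-00
  m26 ⊆ 11-10 [E]
  m28 ⊆ -110-,1-100,111--
  m29 ⊆ -11-1,-110-,111--
  m30 ⊆ 11-10,111--
  m31 ⊆ -11-1,111--
E = {-110-, 1000-, 11-10}

YES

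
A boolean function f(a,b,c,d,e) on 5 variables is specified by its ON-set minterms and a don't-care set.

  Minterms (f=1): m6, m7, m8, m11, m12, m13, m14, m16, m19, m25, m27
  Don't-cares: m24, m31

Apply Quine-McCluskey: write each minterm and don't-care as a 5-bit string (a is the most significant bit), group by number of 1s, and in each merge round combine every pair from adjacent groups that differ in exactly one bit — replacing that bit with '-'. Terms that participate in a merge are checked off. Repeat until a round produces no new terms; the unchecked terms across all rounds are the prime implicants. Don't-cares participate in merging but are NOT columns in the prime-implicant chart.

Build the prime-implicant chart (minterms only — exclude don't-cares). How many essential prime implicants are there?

5

size-2^0 implicants → 00110(✓)  00111(✓)  01000(✓)  01011(✓)  01100(✓)  01101(✓)  01110(✓)  10000(✓)  10011(✓)  11000(✓)  11001(✓)  11011(✓)  11111(✓)
size-2^1 implicants → -1000  -1011  0-110  0011-  01-00  011-0  0110-  1-000  1-011  11-11  110-1  1100-
Unchecked terms (primes): -1000, -1011, 0-110, 0011-, 01-00, 011-0, 0110-, 1-000, 1-011, 11-11, 110-1, 1100-
Minterm coverage:
  m6 ⊆ 0-110,0011-
  m7 ⊆ 0011- [E]
  m8 ⊆ -1000,01-00
  m11 ⊆ -1011 [E]
  m12 ⊆ 01-00,011-0,0110-
  m13 ⊆ 0110- [E]
  m14 ⊆ 0-110,011-0
  m16 ⊆ 1-000 [E]
  m19 ⊆ 1-011 [E]
  m25 ⊆ 110-1,1100-
  m27 ⊆ -1011,1-011,11-11,110-1
E = {-1011, 0011-, 0110-, 1-000, 1-011}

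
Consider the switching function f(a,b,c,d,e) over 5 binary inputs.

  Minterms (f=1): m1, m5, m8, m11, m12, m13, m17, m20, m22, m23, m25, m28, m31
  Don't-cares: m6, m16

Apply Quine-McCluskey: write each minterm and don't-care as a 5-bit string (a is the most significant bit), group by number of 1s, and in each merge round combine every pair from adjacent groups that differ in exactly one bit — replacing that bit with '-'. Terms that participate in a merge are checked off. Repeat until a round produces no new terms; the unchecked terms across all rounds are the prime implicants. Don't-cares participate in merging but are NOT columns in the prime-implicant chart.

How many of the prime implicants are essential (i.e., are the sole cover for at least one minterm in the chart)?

4

Round 0: 00001✓ 00101✓ 00110✓ 01000✓ 01011 01100✓ 01101✓ 10000✓ 10001✓ 10100✓ 10110✓ 10111✓ 11001✓ 11100✓ 11111✓
Round 1: -0001 -0110 -1100 0-101 00-01 01-00 0110- 1-001 1-100 1-111 10-00 1000- 101-0 1011-
PIs = {-0001, -0110, -1100, 0-101, 00-01, 01-00, 01011, 0110-, 1-001, 1-100, 1-111, 10-00, 1000-, 101-0, 1011-}
Coverage chart:
  m1: -0001,00-01
  m5: 0-101,00-01
  m8: 01-00 ←essential
  m11: 01011 ←essential
  m12: -1100,01-00,0110-
  m13: 0-101,0110-
  m17: -0001,1-001,1000-
  m20: 1-100,10-00,101-0
  m22: -0110,101-0,1011-
  m23: 1-111,1011-
  m25: 1-001 ←essential
  m28: -1100,1-100
  m31: 1-111 ←essential
Essential: 01-00, 01011, 1-001, 1-111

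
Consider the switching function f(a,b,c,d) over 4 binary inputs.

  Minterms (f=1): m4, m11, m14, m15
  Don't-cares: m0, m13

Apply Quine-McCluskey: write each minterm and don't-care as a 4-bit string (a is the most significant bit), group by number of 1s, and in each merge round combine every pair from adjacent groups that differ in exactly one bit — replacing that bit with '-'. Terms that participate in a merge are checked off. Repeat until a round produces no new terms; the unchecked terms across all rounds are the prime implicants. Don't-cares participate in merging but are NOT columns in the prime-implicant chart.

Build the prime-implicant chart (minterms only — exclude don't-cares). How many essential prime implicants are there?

[col 0] 0000*, 0100*, 1011*, 1101*, 1110*, 1111*
[col 1] 0-00, 1-11, 11-1, 111-
Prime implicants: 0-00, 1-11, 11-1, 111-
PI chart (minterm → PIs covering it):
  4 | 0-00  (sole → essential)
  11 | 1-11  (sole → essential)
  14 | 111-  (sole → essential)
  15 | 1-11,11-1,111-
Essential prime implicants: 0-00, 1-11, 111-

3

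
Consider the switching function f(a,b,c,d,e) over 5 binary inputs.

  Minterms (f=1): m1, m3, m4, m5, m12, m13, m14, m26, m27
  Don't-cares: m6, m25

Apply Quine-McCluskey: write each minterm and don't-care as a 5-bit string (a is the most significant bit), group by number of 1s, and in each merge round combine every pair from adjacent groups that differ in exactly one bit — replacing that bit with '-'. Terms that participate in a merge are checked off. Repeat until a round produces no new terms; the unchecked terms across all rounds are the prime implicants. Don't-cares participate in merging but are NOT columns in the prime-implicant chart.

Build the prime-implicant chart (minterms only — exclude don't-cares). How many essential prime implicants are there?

size-2^0 implicants → 00001(✓)  00011(✓)  00100(✓)  00101(✓)  00110(✓)  01100(✓)  01101(✓)  01110(✓)  11001(✓)  11010(✓)  11011(✓)
size-2^1 implicants → 0-100(✓)  0-101(✓)  0-110(✓)  00-01  000-1  001-0(✓)  0010-(✓)  011-0(✓)  0110-(✓)  110-1  1101-
size-2^2 implicants → 0-1-0  0-10-
Unchecked terms (primes): 0-1-0, 0-10-, 00-01, 000-1, 110-1, 1101-
Minterm coverage:
  m1 ⊆ 00-01,000-1
  m3 ⊆ 000-1 [E]
  m4 ⊆ 0-1-0,0-10-
  m5 ⊆ 0-10-,00-01
  m12 ⊆ 0-1-0,0-10-
  m13 ⊆ 0-10- [E]
  m14 ⊆ 0-1-0 [E]
  m26 ⊆ 1101- [E]
  m27 ⊆ 110-1,1101-
E = {0-1-0, 0-10-, 000-1, 1101-}

4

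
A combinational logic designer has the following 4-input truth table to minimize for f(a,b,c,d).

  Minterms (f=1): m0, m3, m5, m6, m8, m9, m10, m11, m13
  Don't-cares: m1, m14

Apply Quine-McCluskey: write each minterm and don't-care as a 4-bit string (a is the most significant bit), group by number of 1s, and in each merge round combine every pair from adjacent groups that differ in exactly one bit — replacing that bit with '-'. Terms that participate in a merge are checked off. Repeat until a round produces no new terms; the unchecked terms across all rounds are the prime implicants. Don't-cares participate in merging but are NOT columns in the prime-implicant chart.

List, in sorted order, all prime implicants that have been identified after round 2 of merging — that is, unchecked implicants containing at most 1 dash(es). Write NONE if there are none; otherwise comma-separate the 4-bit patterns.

size-2^0 implicants → 0000(✓)  0001(✓)  0011(✓)  0101(✓)  0110(✓)  1000(✓)  1001(✓)  1010(✓)  1011(✓)  1101(✓)  1110(✓)
size-2^1 implicants → -000(✓)  -001(✓)  -011(✓)  -101(✓)  -110  0-01(✓)  00-1(✓)  000-(✓)  1-01(✓)  1-10  10-0(✓)  10-1(✓)  100-(✓)  101-(✓)
size-2^2 implicants → --01  -0-1  -00-  10--
Unchecked terms (primes): --01, -0-1, -00-, -110, 1-10, 10--

-110, 1-10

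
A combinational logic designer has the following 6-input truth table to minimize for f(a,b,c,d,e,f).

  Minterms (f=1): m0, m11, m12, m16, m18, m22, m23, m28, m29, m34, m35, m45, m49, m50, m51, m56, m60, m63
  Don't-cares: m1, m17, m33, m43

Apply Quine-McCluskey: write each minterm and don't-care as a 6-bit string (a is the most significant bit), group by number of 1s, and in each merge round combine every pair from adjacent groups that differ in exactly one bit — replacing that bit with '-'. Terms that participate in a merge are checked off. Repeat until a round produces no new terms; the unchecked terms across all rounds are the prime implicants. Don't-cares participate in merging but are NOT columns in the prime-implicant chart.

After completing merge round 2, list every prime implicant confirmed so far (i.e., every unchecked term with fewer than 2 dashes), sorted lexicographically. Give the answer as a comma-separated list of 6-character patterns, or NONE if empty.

-01011, -10010, -11100, 0-1100, 010-10, 0100-0, 01011-, 01110-, 10-011, 101101, 111-00, 111111

size-2^0 implicants → 000000(✓)  000001(✓)  001011(✓)  001100(✓)  010000(✓)  010001(✓)  010010(✓)  010110(✓)  010111(✓)  011100(✓)  011101(✓)  100001(✓)  100010(✓)  100011(✓)  101011(✓)  101101  110001(✓)  110010(✓)  110011(✓)  111000(✓)  111100(✓)  111111
size-2^1 implicants → -00001(✓)  -01011  -10001(✓)  -10010  -11100  0-0000(✓)  0-0001(✓)  0-1100  00000-(✓)  010-10  0100-0  01000-(✓)  01011-  01110-  1-0001(✓)  1-0010(✓)  1-0011(✓)  10-011  1000-1(✓)  10001-(✓)  1100-1(✓)  11001-(✓)  111-00
size-2^2 implicants → --0001  0-000-  1-00-1  1-001-
Unchecked terms (primes): --0001, -01011, -10010, -11100, 0-000-, 0-1100, 010-10, 0100-0, 01011-, 01110-, 1-00-1, 1-001-, 10-011, 101101, 111-00, 111111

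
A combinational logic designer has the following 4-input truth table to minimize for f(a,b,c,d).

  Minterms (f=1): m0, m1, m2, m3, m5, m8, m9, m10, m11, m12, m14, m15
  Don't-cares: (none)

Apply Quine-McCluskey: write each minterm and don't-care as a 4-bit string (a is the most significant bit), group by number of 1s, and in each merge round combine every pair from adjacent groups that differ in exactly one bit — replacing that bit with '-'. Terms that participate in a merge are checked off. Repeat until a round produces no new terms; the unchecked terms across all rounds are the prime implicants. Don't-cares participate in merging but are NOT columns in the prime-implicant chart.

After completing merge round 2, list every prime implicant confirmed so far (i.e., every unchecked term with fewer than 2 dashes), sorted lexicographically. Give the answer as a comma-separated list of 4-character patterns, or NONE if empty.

[col 0] 0000*, 0001*, 0010*, 0011*, 0101*, 1000*, 1001*, 1010*, 1011*, 1100*, 1110*, 1111*
[col 1] -000*, -001*, -010*, -011*, 0-01, 00-0*, 00-1*, 000-*, 001-*, 1-00*, 1-10*, 1-11*, 10-0*, 10-1*, 100-*, 101-*, 11-0*, 111-*
[col 2] -0-0*, -0-1*, -00-*, -01-*, 00--*, 1--0, 1-1-, 10--*
[col 3] -0--
Prime implicants: -0--, 0-01, 1--0, 1-1-

0-01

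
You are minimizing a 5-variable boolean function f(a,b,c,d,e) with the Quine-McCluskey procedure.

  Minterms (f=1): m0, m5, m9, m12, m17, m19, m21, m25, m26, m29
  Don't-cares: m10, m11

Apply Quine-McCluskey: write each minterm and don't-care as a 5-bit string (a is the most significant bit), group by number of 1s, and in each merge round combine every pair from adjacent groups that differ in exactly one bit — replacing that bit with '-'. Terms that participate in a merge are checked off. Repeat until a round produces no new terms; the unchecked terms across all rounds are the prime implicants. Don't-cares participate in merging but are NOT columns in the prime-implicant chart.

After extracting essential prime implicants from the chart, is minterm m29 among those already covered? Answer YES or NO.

YES

[col 0] 00000, 00101*, 01001*, 01010*, 01011*, 01100, 10001*, 10011*, 10101*, 11001*, 11010*, 11101*
[col 1] -0101, -1001, -1010, 010-1, 0101-, 1-001*, 1-101*, 10-01*, 100-1, 11-01*
[col 2] 1--01
Prime implicants: -0101, -1001, -1010, 00000, 010-1, 0101-, 01100, 1--01, 100-1
PI chart (minterm → PIs covering it):
  0 | 00000  (sole → essential)
  5 | -0101  (sole → essential)
  9 | -1001,010-1
  12 | 01100  (sole → essential)
  17 | 1--01,100-1
  19 | 100-1  (sole → essential)
  21 | -0101,1--01
  25 | -1001,1--01
  26 | -1010  (sole → essential)
  29 | 1--01  (sole → essential)
Essential prime implicants: -0101, -1010, 00000, 01100, 1--01, 100-1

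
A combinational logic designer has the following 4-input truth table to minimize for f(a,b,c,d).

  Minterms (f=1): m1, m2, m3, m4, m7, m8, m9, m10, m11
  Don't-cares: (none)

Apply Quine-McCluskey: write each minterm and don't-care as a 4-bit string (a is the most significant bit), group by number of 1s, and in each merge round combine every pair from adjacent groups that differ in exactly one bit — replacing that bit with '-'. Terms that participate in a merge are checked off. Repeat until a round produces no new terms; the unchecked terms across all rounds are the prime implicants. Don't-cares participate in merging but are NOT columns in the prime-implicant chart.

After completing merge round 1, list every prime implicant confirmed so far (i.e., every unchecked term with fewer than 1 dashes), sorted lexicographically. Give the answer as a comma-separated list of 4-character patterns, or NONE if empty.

0100

[col 0] 0001*, 0010*, 0011*, 0100, 0111*, 1000*, 1001*, 1010*, 1011*
[col 1] -001*, -010*, -011*, 0-11, 00-1*, 001-*, 10-0*, 10-1*, 100-*, 101-*
[col 2] -0-1, -01-, 10--
Prime implicants: -0-1, -01-, 0-11, 0100, 10--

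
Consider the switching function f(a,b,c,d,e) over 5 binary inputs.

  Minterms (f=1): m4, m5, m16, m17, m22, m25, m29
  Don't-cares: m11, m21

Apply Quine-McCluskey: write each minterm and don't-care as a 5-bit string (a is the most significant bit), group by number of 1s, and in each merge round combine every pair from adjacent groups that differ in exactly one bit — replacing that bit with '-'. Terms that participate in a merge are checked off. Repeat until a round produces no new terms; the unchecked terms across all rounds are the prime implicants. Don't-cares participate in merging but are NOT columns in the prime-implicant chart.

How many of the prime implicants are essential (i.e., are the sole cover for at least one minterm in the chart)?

size-2^0 implicants → 00100(✓)  00101(✓)  01011  10000(✓)  10001(✓)  10101(✓)  10110  11001(✓)  11101(✓)
size-2^1 implicants → -0101  0010-  1-001(✓)  1-101(✓)  10-01(✓)  1000-  11-01(✓)
size-2^2 implicants → 1--01
Unchecked terms (primes): -0101, 0010-, 01011, 1--01, 1000-, 10110
Minterm coverage:
  m4 ⊆ 0010- [E]
  m5 ⊆ -0101,0010-
  m16 ⊆ 1000- [E]
  m17 ⊆ 1--01,1000-
  m22 ⊆ 10110 [E]
  m25 ⊆ 1--01 [E]
  m29 ⊆ 1--01 [E]
E = {0010-, 1--01, 1000-, 10110}

4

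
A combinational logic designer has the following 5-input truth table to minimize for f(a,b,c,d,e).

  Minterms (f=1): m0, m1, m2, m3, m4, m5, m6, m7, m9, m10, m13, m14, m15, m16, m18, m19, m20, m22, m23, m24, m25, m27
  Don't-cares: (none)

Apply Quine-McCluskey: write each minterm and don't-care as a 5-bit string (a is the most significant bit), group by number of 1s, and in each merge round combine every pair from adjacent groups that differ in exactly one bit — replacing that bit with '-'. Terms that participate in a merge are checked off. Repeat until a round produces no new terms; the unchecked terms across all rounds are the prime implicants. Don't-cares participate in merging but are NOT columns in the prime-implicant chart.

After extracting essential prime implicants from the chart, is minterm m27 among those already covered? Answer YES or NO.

NO

size-2^0 implicants → 00000(✓)  00001(✓)  00010(✓)  00011(✓)  00100(✓)  00101(✓)  00110(✓)  00111(✓)  01001(✓)  01010(✓)  01101(✓)  01110(✓)  01111(✓)  10000(✓)  10010(✓)  10011(✓)  10100(✓)  10110(✓)  10111(✓)  11000(✓)  11001(✓)  11011(✓)
size-2^1 implicants → -0000(✓)  -0010(✓)  -0011(✓)  -0100(✓)  -0110(✓)  -0111(✓)  -1001  0-001(✓)  0-010(✓)  0-101(✓)  0-110(✓)  0-111(✓)  00-00(✓)  00-01(✓)  00-10(✓)  00-11(✓)  000-0(✓)  000-1(✓)  0000-(✓)  0001-(✓)  001-0(✓)  001-1(✓)  0010-(✓)  0011-(✓)  01-01(✓)  01-10(✓)  011-1(✓)  0111-(✓)  1-000  1-011  10-00(✓)  10-10(✓)  10-11(✓)  100-0(✓)  1001-(✓)  101-0(✓)  1011-(✓)  110-1  1100-
size-2^2 implicants → -0-00(✓)  -0-10(✓)  -0-11(✓)  -00-0(✓)  -001-(✓)  -01-0(✓)  -011-(✓)  0--01  0--10  0-1-1  0-11-  00--0(✓)  00--1(✓)  00-0-(✓)  00-1-(✓)  000--(✓)  001--(✓)  10--0(✓)  10-1-(✓)
size-2^3 implicants → -0--0  -0-1-  00---
Unchecked terms (primes): -0--0, -0-1-, -1001, 0--01, 0--10, 0-1-1, 0-11-, 00---, 1-000, 1-011, 110-1, 1100-
Minterm coverage:
  m0 ⊆ -0--0,00---
  m1 ⊆ 0--01,00---
  m2 ⊆ -0--0,-0-1-,0--10,00---
  m3 ⊆ -0-1-,00---
  m4 ⊆ -0--0,00---
  m5 ⊆ 0--01,0-1-1,00---
  m6 ⊆ -0--0,-0-1-,0--10,0-11-,00---
  m7 ⊆ -0-1-,0-1-1,0-11-,00---
  m9 ⊆ -1001,0--01
  m10 ⊆ 0--10 [E]
  m13 ⊆ 0--01,0-1-1
  m14 ⊆ 0--10,0-11-
  m15 ⊆ 0-1-1,0-11-
  m16 ⊆ -0--0,1-000
  m18 ⊆ -0--0,-0-1-
  m19 ⊆ -0-1-,1-011
  m20 ⊆ -0--0 [E]
  m22 ⊆ -0--0,-0-1-
  m23 ⊆ -0-1- [E]
  m24 ⊆ 1-000,1100-
  m25 ⊆ -1001,110-1,1100-
  m27 ⊆ 1-011,110-1
E = {-0--0, -0-1-, 0--10}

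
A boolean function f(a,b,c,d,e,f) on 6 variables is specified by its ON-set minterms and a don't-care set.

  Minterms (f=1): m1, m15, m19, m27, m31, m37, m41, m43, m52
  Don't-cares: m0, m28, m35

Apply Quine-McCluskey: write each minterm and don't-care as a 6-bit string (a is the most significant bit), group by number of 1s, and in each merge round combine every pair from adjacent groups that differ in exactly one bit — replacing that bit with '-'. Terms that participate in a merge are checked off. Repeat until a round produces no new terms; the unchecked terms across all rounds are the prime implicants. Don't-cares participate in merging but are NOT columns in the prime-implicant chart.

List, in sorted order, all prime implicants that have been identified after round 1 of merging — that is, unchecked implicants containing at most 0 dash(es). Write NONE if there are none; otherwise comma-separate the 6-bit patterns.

011100, 100101, 110100

Round 0: 000000✓ 000001✓ 001111✓ 010011✓ 011011✓ 011100 011111✓ 100011✓ 100101 101001✓ 101011✓ 110100
Round 1: 0-1111 00000- 01-011 011-11 10-011 1010-1
PIs = {0-1111, 00000-, 01-011, 011-11, 011100, 10-011, 100101, 1010-1, 110100}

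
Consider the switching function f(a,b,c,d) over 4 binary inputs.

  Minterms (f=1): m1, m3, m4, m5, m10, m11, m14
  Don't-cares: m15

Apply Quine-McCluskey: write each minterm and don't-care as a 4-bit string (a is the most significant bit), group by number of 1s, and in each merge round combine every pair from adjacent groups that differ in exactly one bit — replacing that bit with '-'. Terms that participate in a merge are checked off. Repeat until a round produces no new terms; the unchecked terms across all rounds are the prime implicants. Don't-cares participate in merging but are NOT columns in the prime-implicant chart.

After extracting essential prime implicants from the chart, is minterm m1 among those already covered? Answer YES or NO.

Round 0: 0001✓ 0011✓ 0100✓ 0101✓ 1010✓ 1011✓ 1110✓ 1111✓
Round 1: -011 0-01 00-1 010- 1-10✓ 1-11✓ 101-✓ 111-✓
Round 2: 1-1-
PIs = {-011, 0-01, 00-1, 010-, 1-1-}
Coverage chart:
  m1: 0-01,00-1
  m3: -011,00-1
  m4: 010- ←essential
  m5: 0-01,010-
  m10: 1-1- ←essential
  m11: -011,1-1-
  m14: 1-1- ←essential
Essential: 010-, 1-1-

NO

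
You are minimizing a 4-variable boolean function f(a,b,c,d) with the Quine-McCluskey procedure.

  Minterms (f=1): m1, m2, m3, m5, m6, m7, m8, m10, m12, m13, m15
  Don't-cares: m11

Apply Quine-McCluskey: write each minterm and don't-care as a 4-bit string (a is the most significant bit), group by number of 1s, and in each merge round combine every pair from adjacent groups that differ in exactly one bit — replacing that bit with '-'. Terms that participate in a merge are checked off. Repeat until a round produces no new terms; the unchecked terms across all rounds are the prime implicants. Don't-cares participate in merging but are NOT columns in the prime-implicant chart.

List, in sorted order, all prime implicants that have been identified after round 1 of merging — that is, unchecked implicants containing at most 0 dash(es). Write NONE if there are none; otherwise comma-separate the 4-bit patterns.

[col 0] 0001*, 0010*, 0011*, 0101*, 0110*, 0111*, 1000*, 1010*, 1011*, 1100*, 1101*, 1111*
[col 1] -010*, -011*, -101*, -111*, 0-01*, 0-10*, 0-11*, 00-1*, 001-*, 01-1*, 011-*, 1-00, 1-11*, 10-0, 101-*, 11-1*, 110-
[col 2] --11, -01-, -1-1, 0--1, 0-1-
Prime implicants: --11, -01-, -1-1, 0--1, 0-1-, 1-00, 10-0, 110-

NONE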